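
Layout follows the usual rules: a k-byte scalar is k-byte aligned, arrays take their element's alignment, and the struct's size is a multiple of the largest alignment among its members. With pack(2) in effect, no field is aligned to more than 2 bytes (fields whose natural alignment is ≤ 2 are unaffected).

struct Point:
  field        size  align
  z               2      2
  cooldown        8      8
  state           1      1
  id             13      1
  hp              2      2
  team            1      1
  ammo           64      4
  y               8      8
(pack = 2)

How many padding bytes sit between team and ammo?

0..2  z  (2B, 2-aligned)
2..10  cooldown  (8B, 2-aligned)
10..11  state  (1B, 1-aligned)
11..24  id  (13B, 1-aligned)
24..26  hp  (2B, 2-aligned)
26..27  team  (1B, 1-aligned)
27..28  -- padding (1B)
28..92  ammo  (64B, 2-aligned)

1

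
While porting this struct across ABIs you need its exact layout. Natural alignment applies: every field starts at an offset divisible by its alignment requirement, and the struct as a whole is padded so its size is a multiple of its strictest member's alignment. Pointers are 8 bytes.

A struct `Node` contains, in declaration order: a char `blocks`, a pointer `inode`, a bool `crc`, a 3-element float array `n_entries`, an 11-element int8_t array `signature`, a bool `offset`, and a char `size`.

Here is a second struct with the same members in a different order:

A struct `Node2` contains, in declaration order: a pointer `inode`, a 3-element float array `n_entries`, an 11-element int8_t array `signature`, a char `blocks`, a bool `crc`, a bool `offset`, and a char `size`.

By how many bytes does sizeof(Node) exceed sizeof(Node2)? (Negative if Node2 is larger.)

8

blocks at 0 (size 1, align 1) → ends 1
pad 7 to align 8 for inode
inode at 8 (size 8, align 8) → ends 16
crc at 16 (size 1, align 1) → ends 17
pad 3 to align 4 for n_entries
n_entries at 20 (size 12, align 4) → ends 32
signature at 32 (size 11, align 1) → ends 43
offset at 43 (size 1, align 1) → ends 44
size at 44 (size 1, align 1) → ends 45
tail pad 3 to reach multiple of 8
total 48 bytes, alignment 8
— Node2 —
inode at 0 (size 8, align 8) → ends 8
n_entries at 8 (size 12, align 4) → ends 20
signature at 20 (size 11, align 1) → ends 31
blocks at 31 (size 1, align 1) → ends 32
crc at 32 (size 1, align 1) → ends 33
offset at 33 (size 1, align 1) → ends 34
size at 34 (size 1, align 1) → ends 35
tail pad 5 to reach multiple of 8
total 40 bytes, alignment 8
48 − 40 = 8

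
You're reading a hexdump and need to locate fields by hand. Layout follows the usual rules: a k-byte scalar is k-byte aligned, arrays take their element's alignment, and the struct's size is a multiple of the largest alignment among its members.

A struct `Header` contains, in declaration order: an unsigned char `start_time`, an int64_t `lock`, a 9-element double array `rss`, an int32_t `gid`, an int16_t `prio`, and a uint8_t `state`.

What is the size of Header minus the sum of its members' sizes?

0..1  start_time  (1B, 1-aligned)
1..8  -- padding (7B)
8..16  lock  (8B, 8-aligned)
16..88  rss  (72B, 8-aligned)
88..92  gid  (4B, 4-aligned)
92..94  prio  (2B, 2-aligned)
94..95  state  (1B, 1-aligned)
95..96  -- tail padding (1B)
sizeof = 96, alignof = 8
data bytes 88, size 96 → padding 8

8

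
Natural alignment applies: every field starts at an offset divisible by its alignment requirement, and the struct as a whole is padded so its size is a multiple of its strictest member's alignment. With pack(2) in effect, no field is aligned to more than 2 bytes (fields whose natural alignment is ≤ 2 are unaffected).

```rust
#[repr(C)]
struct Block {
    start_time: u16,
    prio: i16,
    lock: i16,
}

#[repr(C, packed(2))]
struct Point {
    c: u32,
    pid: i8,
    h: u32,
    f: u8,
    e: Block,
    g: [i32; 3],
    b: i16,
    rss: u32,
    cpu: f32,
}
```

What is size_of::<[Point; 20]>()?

800

Block: start_time at 0 (size 2, align 2) → ends 2; prio at 2 (size 2, align 2) → ends 4; lock at 4 (size 2, align 2) → ends 6; total 6 bytes, alignment 2
c at 0 (size 4, align 2) → ends 4
pid at 4 (size 1, align 1) → ends 5
pad 1 to align 2 for h
h at 6 (size 4, align 2) → ends 10
f at 10 (size 1, align 1) → ends 11
pad 1 to align 2 for e
e at 12 (size 6, align 2) → ends 18
g at 18 (size 12, align 2) → ends 30
b at 30 (size 2, align 2) → ends 32
rss at 32 (size 4, align 2) → ends 36
cpu at 36 (size 4, align 2) → ends 40
total 40 bytes, alignment 2
array of 20: 20 × 40 = 800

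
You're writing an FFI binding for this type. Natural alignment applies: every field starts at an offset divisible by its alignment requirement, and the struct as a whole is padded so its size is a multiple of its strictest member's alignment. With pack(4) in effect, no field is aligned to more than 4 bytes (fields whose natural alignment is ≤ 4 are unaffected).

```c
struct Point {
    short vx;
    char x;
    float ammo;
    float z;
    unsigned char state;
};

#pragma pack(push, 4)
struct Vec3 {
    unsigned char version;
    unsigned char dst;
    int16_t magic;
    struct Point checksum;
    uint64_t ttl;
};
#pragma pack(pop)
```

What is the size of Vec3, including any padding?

Point: 0..2  vx  (2B, 2-aligned); 2..3  x  (1B, 1-aligned); 3..4  -- padding (1B); 4..8  ammo  (4B, 4-aligned); 8..12  z  (4B, 4-aligned); 12..13  state  (1B, 1-aligned); 13..16  -- tail padding (3B); sizeof = 16, alignof = 4
0..1  version  (1B, 1-aligned)
1..2  dst  (1B, 1-aligned)
2..4  magic  (2B, 2-aligned)
4..20  checksum  (16B, 4-aligned)
20..28  ttl  (8B, 4-aligned)
sizeof = 28, alignof = 4

28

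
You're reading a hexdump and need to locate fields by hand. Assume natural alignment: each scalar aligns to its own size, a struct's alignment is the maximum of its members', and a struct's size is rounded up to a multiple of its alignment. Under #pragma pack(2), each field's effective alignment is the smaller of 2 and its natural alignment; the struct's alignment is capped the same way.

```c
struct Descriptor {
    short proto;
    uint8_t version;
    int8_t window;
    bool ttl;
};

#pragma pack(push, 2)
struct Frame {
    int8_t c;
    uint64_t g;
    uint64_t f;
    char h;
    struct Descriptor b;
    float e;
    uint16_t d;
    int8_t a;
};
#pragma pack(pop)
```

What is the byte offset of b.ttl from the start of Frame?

Descriptor: @0: proto [2B, align 2] → 2; @2: version [1B, align 1] → 3; @3: window [1B, align 1] → 4; @4: ttl [1B, align 1] → 5; +1 tail pad (align 2); size 6, align 2
@0: c [1B, align 1] → 1
+1 pad (align 2)
@2: g [8B, align 2] → 10
@10: f [8B, align 2] → 18
@18: h [1B, align 1] → 19
+1 pad (align 2)
@20: b [6B, align 2] → 26
within Descriptor: ttl at 4
20 + 4 = 24

24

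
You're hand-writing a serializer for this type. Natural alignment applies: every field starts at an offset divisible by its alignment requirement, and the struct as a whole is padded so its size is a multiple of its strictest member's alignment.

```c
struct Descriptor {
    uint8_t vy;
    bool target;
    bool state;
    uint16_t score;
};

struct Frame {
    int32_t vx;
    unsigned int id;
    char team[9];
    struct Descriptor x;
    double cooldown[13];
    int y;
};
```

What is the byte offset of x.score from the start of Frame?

Descriptor: @0: vy [1B, align 1] → 1; @1: target [1B, align 1] → 2; @2: state [1B, align 1] → 3; +1 pad (align 2); @4: score [2B, align 2] → 6; size 6, align 2
@0: vx [4B, align 4] → 4
@4: id [4B, align 4] → 8
@8: team [9B, align 1] → 17
+1 pad (align 2)
@18: x [6B, align 2] → 24
within Descriptor: score at 4
18 + 4 = 22

22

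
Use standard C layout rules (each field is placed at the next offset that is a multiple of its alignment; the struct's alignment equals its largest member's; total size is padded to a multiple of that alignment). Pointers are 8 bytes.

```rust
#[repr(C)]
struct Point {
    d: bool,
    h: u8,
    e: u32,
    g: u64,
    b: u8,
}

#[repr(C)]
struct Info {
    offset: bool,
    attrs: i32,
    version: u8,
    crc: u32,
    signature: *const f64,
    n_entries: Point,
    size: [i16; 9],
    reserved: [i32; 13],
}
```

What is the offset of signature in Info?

Point: 0..1  d  (1B, 1-aligned); 1..2  h  (1B, 1-aligned); 2..4  -- padding (2B); 4..8  e  (4B, 4-aligned); 8..16  g  (8B, 8-aligned); 16..17  b  (1B, 1-aligned); 17..24  -- tail padding (7B); sizeof = 24, alignof = 8
0..1  offset  (1B, 1-aligned)
1..4  -- padding (3B)
4..8  attrs  (4B, 4-aligned)
8..9  version  (1B, 1-aligned)
9..12  -- padding (3B)
12..16  crc  (4B, 4-aligned)
16..24  signature  (8B, 8-aligned)

16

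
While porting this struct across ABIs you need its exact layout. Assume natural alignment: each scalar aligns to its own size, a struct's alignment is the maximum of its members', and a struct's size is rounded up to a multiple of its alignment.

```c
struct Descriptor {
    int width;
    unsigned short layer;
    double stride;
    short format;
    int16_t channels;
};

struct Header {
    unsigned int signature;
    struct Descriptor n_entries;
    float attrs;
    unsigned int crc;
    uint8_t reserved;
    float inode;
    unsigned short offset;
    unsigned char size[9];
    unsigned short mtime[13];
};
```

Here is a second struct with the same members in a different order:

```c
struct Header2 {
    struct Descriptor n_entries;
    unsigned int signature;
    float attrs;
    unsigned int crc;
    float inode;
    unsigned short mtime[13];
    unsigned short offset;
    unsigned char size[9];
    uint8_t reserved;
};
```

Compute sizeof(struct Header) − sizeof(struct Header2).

8

Descriptor: 0..4  width  (4B, 4-aligned); 4..6  layer  (2B, 2-aligned); 6..8  -- padding (2B); 8..16  stride  (8B, 8-aligned); 16..18  format  (2B, 2-aligned); 18..20  channels  (2B, 2-aligned); 20..24  -- tail padding (4B); sizeof = 24, alignof = 8
0..4  signature  (4B, 4-aligned)
4..8  -- padding (4B)
8..32  n_entries  (24B, 8-aligned)
32..36  attrs  (4B, 4-aligned)
36..40  crc  (4B, 4-aligned)
40..41  reserved  (1B, 1-aligned)
41..44  -- padding (3B)
44..48  inode  (4B, 4-aligned)
48..50  offset  (2B, 2-aligned)
50..59  size  (9B, 1-aligned)
59..60  -- padding (1B)
60..86  mtime  (26B, 2-aligned)
86..88  -- tail padding (2B)
sizeof = 88, alignof = 8
— Header2 —
0..24  n_entries  (24B, 8-aligned)
24..28  signature  (4B, 4-aligned)
28..32  attrs  (4B, 4-aligned)
32..36  crc  (4B, 4-aligned)
36..40  inode  (4B, 4-aligned)
40..66  mtime  (26B, 2-aligned)
66..68  offset  (2B, 2-aligned)
68..77  size  (9B, 1-aligned)
77..78  reserved  (1B, 1-aligned)
78..80  -- tail padding (2B)
sizeof = 80, alignof = 8
88 − 80 = 8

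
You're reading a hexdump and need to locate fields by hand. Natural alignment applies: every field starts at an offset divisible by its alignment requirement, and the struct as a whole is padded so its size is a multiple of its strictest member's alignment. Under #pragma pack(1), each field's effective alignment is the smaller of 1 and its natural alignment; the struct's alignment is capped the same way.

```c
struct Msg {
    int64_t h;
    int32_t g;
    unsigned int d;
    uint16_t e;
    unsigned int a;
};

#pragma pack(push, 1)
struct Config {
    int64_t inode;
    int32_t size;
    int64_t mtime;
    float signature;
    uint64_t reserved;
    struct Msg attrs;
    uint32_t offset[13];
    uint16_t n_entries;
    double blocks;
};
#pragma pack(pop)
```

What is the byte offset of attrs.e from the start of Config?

48

Msg: 0..8  h  (8B, 8-aligned); 8..12  g  (4B, 4-aligned); 12..16  d  (4B, 4-aligned); 16..18  e  (2B, 2-aligned); 18..20  -- padding (2B); 20..24  a  (4B, 4-aligned); sizeof = 24, alignof = 8
0..8  inode  (8B, 1-aligned)
8..12  size  (4B, 1-aligned)
12..20  mtime  (8B, 1-aligned)
20..24  signature  (4B, 1-aligned)
24..32  reserved  (8B, 1-aligned)
32..56  attrs  (24B, 1-aligned)
within Msg: e at 16
32 + 16 = 48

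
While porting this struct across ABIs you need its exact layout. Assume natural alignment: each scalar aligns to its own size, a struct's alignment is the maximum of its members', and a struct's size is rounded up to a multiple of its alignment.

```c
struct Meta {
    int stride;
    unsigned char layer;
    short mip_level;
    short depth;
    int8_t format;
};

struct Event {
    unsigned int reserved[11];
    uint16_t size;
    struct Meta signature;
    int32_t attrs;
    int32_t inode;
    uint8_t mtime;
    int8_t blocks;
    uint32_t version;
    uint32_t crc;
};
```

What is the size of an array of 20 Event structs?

1600

Meta: 0..4  stride  (4B, 4-aligned); 4..5  layer  (1B, 1-aligned); 5..6  -- padding (1B); 6..8  mip_level  (2B, 2-aligned); 8..10  depth  (2B, 2-aligned); 10..11  format  (1B, 1-aligned); 11..12  -- tail padding (1B); sizeof = 12, alignof = 4
0..44  reserved  (44B, 4-aligned)
44..46  size  (2B, 2-aligned)
46..48  -- padding (2B)
48..60  signature  (12B, 4-aligned)
60..64  attrs  (4B, 4-aligned)
64..68  inode  (4B, 4-aligned)
68..69  mtime  (1B, 1-aligned)
69..70  blocks  (1B, 1-aligned)
70..72  -- padding (2B)
72..76  version  (4B, 4-aligned)
76..80  crc  (4B, 4-aligned)
sizeof = 80, alignof = 4
array of 20: 20 × 80 = 1600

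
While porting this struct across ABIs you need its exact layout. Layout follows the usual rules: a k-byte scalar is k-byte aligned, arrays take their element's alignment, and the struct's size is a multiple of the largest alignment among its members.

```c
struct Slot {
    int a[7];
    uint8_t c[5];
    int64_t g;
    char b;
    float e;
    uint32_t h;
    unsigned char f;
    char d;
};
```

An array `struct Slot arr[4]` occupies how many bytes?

256

a at 0 (size 28, align 4) → ends 28
c at 28 (size 5, align 1) → ends 33
pad 7 to align 8 for g
g at 40 (size 8, align 8) → ends 48
b at 48 (size 1, align 1) → ends 49
pad 3 to align 4 for e
e at 52 (size 4, align 4) → ends 56
h at 56 (size 4, align 4) → ends 60
f at 60 (size 1, align 1) → ends 61
d at 61 (size 1, align 1) → ends 62
tail pad 2 to reach multiple of 8
total 64 bytes, alignment 8
array of 4: 4 × 64 = 256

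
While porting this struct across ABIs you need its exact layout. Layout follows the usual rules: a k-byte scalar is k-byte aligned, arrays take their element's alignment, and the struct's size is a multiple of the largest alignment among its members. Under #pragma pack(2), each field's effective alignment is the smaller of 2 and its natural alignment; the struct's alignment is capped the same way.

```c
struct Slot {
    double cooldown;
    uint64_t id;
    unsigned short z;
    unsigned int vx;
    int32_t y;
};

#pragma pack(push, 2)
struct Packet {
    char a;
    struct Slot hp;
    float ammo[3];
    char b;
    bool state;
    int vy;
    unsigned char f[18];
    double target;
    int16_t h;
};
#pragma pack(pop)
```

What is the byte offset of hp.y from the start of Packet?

26

Slot: cooldown at 0 (size 8, align 8) → ends 8; id at 8 (size 8, align 8) → ends 16; z at 16 (size 2, align 2) → ends 18; pad 2 to align 4 for vx; vx at 20 (size 4, align 4) → ends 24; y at 24 (size 4, align 4) → ends 28; tail pad 4 to reach multiple of 8; total 32 bytes, alignment 8
a at 0 (size 1, align 1) → ends 1
pad 1 to align 2 for hp
hp at 2 (size 32, align 2) → ends 34
within Slot: y at 24
2 + 24 = 26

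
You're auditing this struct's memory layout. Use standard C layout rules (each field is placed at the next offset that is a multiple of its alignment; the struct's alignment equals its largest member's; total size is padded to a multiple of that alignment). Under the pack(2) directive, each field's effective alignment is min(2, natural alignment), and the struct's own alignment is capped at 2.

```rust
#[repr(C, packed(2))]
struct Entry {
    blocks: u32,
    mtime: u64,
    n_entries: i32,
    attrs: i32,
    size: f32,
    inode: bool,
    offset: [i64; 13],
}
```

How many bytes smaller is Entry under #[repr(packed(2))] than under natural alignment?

natural layout:
  blocks at 0 (size 4, align 4) → ends 4
  pad 4 to align 8 for mtime
  mtime at 8 (size 8, align 8) → ends 16
  n_entries at 16 (size 4, align 4) → ends 20
  attrs at 20 (size 4, align 4) → ends 24
  size at 24 (size 4, align 4) → ends 28
  inode at 28 (size 1, align 1) → ends 29
  pad 3 to align 8 for offset
  offset at 32 (size 104, align 8) → ends 136
  total 136 bytes, alignment 8
packed(2) layout:
  blocks at 0 (size 4, align 2) → ends 4
  mtime at 4 (size 8, align 2) → ends 12
  n_entries at 12 (size 4, align 2) → ends 16
  attrs at 16 (size 4, align 2) → ends 20
  size at 20 (size 4, align 2) → ends 24
  inode at 24 (size 1, align 1) → ends 25
  pad 1 to align 2 for offset
  offset at 26 (size 104, align 2) → ends 130
  total 130 bytes, alignment 2
136 − 130 = 6

6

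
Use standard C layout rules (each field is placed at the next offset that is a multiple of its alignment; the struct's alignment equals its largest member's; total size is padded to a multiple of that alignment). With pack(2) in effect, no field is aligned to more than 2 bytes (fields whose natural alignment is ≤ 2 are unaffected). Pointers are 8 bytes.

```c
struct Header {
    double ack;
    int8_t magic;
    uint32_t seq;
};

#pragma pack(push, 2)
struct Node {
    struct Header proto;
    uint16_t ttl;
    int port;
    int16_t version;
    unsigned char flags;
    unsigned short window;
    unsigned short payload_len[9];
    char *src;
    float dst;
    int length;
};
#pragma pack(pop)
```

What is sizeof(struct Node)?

62

Header: ack at 0 (size 8, align 8) → ends 8; magic at 8 (size 1, align 1) → ends 9; pad 3 to align 4 for seq; seq at 12 (size 4, align 4) → ends 16; total 16 bytes, alignment 8
proto at 0 (size 16, align 2) → ends 16
ttl at 16 (size 2, align 2) → ends 18
port at 18 (size 4, align 2) → ends 22
version at 22 (size 2, align 2) → ends 24
flags at 24 (size 1, align 1) → ends 25
pad 1 to align 2 for window
window at 26 (size 2, align 2) → ends 28
payload_len at 28 (size 18, align 2) → ends 46
src at 46 (size 8, align 2) → ends 54
dst at 54 (size 4, align 2) → ends 58
length at 58 (size 4, align 2) → ends 62
total 62 bytes, alignment 2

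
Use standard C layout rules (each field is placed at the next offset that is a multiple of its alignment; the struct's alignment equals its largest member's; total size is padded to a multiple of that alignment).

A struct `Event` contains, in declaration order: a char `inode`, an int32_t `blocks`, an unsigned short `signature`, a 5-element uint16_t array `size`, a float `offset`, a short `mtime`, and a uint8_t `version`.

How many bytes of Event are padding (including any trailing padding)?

inode at 0 (size 1, align 1) → ends 1
pad 3 to align 4 for blocks
blocks at 4 (size 4, align 4) → ends 8
signature at 8 (size 2, align 2) → ends 10
size at 10 (size 10, align 2) → ends 20
offset at 20 (size 4, align 4) → ends 24
mtime at 24 (size 2, align 2) → ends 26
version at 26 (size 1, align 1) → ends 27
tail pad 1 to reach multiple of 4
total 28 bytes, alignment 4
data bytes 24, size 28 → padding 4

4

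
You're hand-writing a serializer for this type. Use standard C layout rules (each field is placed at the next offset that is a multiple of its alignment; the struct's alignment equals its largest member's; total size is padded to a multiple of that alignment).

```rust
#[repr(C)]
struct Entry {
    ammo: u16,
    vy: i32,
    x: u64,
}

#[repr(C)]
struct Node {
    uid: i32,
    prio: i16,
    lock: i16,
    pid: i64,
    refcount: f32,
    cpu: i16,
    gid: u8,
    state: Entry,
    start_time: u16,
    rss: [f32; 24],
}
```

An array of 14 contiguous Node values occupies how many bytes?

Entry: @0: ammo [2B, align 2] → 2; +2 pad (align 4); @4: vy [4B, align 4] → 8; @8: x [8B, align 8] → 16; size 16, align 8
@0: uid [4B, align 4] → 4
@4: prio [2B, align 2] → 6
@6: lock [2B, align 2] → 8
@8: pid [8B, align 8] → 16
@16: refcount [4B, align 4] → 20
@20: cpu [2B, align 2] → 22
@22: gid [1B, align 1] → 23
+1 pad (align 8)
@24: state [16B, align 8] → 40
@40: start_time [2B, align 2] → 42
+2 pad (align 4)
@44: rss [96B, align 4] → 140
+4 tail pad (align 8)
size 144, align 8
array of 14: 14 × 144 = 2016

2016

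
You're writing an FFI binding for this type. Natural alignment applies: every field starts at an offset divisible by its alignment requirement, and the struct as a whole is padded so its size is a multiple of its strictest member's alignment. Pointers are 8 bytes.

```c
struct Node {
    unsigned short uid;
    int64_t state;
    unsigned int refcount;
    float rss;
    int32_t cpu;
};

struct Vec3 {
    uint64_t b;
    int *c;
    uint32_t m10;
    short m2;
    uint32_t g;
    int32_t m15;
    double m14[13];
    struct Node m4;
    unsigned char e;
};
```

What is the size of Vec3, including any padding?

176 bytes

Node: uid at 0 (size 2, align 2) → ends 2; pad 6 to align 8 for state; state at 8 (size 8, align 8) → ends 16; refcount at 16 (size 4, align 4) → ends 20; rss at 20 (size 4, align 4) → ends 24; cpu at 24 (size 4, align 4) → ends 28; tail pad 4 to reach multiple of 8; total 32 bytes, alignment 8
b at 0 (size 8, align 8) → ends 8
c at 8 (size 8, align 8) → ends 16
m10 at 16 (size 4, align 4) → ends 20
m2 at 20 (size 2, align 2) → ends 22
pad 2 to align 4 for g
g at 24 (size 4, align 4) → ends 28
m15 at 28 (size 4, align 4) → ends 32
m14 at 32 (size 104, align 8) → ends 136
m4 at 136 (size 32, align 8) → ends 168
e at 168 (size 1, align 1) → ends 169
tail pad 7 to reach multiple of 8
total 176 bytes, alignment 8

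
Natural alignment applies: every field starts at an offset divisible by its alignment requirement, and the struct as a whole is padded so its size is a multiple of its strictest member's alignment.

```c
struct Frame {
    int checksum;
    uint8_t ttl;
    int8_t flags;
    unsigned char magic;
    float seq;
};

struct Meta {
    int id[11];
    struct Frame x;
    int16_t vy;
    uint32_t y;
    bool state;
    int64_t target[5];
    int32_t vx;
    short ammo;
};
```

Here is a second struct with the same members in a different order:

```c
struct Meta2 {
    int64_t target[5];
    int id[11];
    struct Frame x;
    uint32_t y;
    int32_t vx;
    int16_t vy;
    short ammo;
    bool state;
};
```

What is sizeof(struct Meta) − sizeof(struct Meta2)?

8

Frame: @0: checksum [4B, align 4] → 4; @4: ttl [1B, align 1] → 5; @5: flags [1B, align 1] → 6; @6: magic [1B, align 1] → 7; +1 pad (align 4); @8: seq [4B, align 4] → 12; size 12, align 4
@0: id [44B, align 4] → 44
@44: x [12B, align 4] → 56
@56: vy [2B, align 2] → 58
+2 pad (align 4)
@60: y [4B, align 4] → 64
@64: state [1B, align 1] → 65
+7 pad (align 8)
@72: target [40B, align 8] → 112
@112: vx [4B, align 4] → 116
@116: ammo [2B, align 2] → 118
+2 tail pad (align 8)
size 120, align 8
— Meta2 —
@0: target [40B, align 8] → 40
@40: id [44B, align 4] → 84
@84: x [12B, align 4] → 96
@96: y [4B, align 4] → 100
@100: vx [4B, align 4] → 104
@104: vy [2B, align 2] → 106
@106: ammo [2B, align 2] → 108
@108: state [1B, align 1] → 109
+3 tail pad (align 8)
size 112, align 8
120 − 112 = 8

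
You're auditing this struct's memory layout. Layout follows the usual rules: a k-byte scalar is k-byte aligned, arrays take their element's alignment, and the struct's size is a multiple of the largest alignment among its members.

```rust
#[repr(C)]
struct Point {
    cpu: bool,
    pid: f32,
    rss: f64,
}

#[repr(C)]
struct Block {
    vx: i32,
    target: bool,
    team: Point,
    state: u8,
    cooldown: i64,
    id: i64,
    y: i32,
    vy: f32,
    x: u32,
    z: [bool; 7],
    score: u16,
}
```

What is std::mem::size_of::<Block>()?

Point: @0: cpu [1B, align 1] → 1; +3 pad (align 4); @4: pid [4B, align 4] → 8; @8: rss [8B, align 8] → 16; size 16, align 8
@0: vx [4B, align 4] → 4
@4: target [1B, align 1] → 5
+3 pad (align 8)
@8: team [16B, align 8] → 24
@24: state [1B, align 1] → 25
+7 pad (align 8)
@32: cooldown [8B, align 8] → 40
@40: id [8B, align 8] → 48
@48: y [4B, align 4] → 52
@52: vy [4B, align 4] → 56
@56: x [4B, align 4] → 60
@60: z [7B, align 1] → 67
+1 pad (align 2)
@68: score [2B, align 2] → 70
+2 tail pad (align 8)
size 72, align 8

72 bytes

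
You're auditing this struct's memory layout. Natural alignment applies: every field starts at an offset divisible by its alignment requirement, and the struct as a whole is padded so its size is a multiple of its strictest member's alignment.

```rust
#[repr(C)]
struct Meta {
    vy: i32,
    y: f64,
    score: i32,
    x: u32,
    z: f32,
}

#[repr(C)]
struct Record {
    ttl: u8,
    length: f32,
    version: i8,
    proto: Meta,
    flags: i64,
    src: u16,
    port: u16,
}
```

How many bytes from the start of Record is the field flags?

48

Meta: vy at 0 (size 4, align 4) → ends 4; pad 4 to align 8 for y; y at 8 (size 8, align 8) → ends 16; score at 16 (size 4, align 4) → ends 20; x at 20 (size 4, align 4) → ends 24; z at 24 (size 4, align 4) → ends 28; tail pad 4 to reach multiple of 8; total 32 bytes, alignment 8
ttl at 0 (size 1, align 1) → ends 1
pad 3 to align 4 for length
length at 4 (size 4, align 4) → ends 8
version at 8 (size 1, align 1) → ends 9
pad 7 to align 8 for proto
proto at 16 (size 32, align 8) → ends 48
flags at 48 (size 8, align 8) → ends 56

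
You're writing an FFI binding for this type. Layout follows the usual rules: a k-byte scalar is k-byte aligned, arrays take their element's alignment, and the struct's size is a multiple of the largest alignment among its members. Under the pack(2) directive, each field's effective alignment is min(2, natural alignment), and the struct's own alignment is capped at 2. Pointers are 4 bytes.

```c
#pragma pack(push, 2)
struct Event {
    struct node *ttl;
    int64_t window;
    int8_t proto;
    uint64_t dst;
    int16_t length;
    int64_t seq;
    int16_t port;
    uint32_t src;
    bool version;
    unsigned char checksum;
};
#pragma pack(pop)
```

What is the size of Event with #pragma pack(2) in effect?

40

@0: ttl [4B, align 2] → 4
@4: window [8B, align 2] → 12
@12: proto [1B, align 1] → 13
+1 pad (align 2)
@14: dst [8B, align 2] → 22
@22: length [2B, align 2] → 24
@24: seq [8B, align 2] → 32
@32: port [2B, align 2] → 34
@34: src [4B, align 2] → 38
@38: version [1B, align 1] → 39
@39: checksum [1B, align 1] → 40
size 40, align 2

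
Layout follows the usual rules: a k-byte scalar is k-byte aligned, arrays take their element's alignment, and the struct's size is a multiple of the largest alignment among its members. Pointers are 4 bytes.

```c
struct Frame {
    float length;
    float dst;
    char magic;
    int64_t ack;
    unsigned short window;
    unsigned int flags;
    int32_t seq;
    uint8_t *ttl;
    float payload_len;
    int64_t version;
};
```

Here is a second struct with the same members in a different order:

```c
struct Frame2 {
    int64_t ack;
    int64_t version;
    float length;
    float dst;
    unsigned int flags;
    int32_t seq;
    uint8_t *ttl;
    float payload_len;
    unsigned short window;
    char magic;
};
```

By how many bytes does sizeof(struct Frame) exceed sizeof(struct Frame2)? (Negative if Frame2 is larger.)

8

length at 0 (size 4, align 4) → ends 4
dst at 4 (size 4, align 4) → ends 8
magic at 8 (size 1, align 1) → ends 9
pad 7 to align 8 for ack
ack at 16 (size 8, align 8) → ends 24
window at 24 (size 2, align 2) → ends 26
pad 2 to align 4 for flags
flags at 28 (size 4, align 4) → ends 32
seq at 32 (size 4, align 4) → ends 36
ttl at 36 (size 4, align 4) → ends 40
payload_len at 40 (size 4, align 4) → ends 44
pad 4 to align 8 for version
version at 48 (size 8, align 8) → ends 56
total 56 bytes, alignment 8
— Frame2 —
ack at 0 (size 8, align 8) → ends 8
version at 8 (size 8, align 8) → ends 16
length at 16 (size 4, align 4) → ends 20
dst at 20 (size 4, align 4) → ends 24
flags at 24 (size 4, align 4) → ends 28
seq at 28 (size 4, align 4) → ends 32
ttl at 32 (size 4, align 4) → ends 36
payload_len at 36 (size 4, align 4) → ends 40
window at 40 (size 2, align 2) → ends 42
magic at 42 (size 1, align 1) → ends 43
tail pad 5 to reach multiple of 8
total 48 bytes, alignment 8
56 − 48 = 8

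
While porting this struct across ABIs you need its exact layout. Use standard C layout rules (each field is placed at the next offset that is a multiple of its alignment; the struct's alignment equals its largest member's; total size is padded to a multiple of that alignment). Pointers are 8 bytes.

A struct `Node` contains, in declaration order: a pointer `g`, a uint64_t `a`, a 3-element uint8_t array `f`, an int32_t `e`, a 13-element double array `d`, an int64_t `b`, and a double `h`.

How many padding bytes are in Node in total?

@0: g [8B, align 8] → 8
@8: a [8B, align 8] → 16
@16: f [3B, align 1] → 19
+1 pad (align 4)
@20: e [4B, align 4] → 24
@24: d [104B, align 8] → 128
@128: b [8B, align 8] → 136
@136: h [8B, align 8] → 144
size 144, align 8
data bytes 143, size 144 → padding 1

1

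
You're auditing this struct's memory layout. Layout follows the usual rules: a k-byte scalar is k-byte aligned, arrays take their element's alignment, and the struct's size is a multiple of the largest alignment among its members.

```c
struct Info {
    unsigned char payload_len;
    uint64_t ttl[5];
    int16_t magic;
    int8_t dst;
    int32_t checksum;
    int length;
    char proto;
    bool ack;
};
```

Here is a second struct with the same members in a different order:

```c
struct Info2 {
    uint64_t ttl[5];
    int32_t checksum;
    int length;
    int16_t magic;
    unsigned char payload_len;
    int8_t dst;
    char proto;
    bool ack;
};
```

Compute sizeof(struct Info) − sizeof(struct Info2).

0..1  payload_len  (1B, 1-aligned)
1..8  -- padding (7B)
8..48  ttl  (40B, 8-aligned)
48..50  magic  (2B, 2-aligned)
50..51  dst  (1B, 1-aligned)
51..52  -- padding (1B)
52..56  checksum  (4B, 4-aligned)
56..60  length  (4B, 4-aligned)
60..61  proto  (1B, 1-aligned)
61..62  ack  (1B, 1-aligned)
62..64  -- tail padding (2B)
sizeof = 64, alignof = 8
— Info2 —
0..40  ttl  (40B, 8-aligned)
40..44  checksum  (4B, 4-aligned)
44..48  length  (4B, 4-aligned)
48..50  magic  (2B, 2-aligned)
50..51  payload_len  (1B, 1-aligned)
51..52  dst  (1B, 1-aligned)
52..53  proto  (1B, 1-aligned)
53..54  ack  (1B, 1-aligned)
54..56  -- tail padding (2B)
sizeof = 56, alignof = 8
64 − 56 = 8

8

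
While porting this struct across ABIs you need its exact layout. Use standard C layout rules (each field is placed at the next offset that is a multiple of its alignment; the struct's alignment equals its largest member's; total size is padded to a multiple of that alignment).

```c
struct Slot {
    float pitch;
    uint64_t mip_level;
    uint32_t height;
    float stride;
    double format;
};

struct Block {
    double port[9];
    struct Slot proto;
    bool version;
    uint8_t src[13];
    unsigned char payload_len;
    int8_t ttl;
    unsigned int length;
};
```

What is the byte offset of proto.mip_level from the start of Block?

Slot: @0: pitch [4B, align 4] → 4; +4 pad (align 8); @8: mip_level [8B, align 8] → 16; @16: height [4B, align 4] → 20; @20: stride [4B, align 4] → 24; @24: format [8B, align 8] → 32; size 32, align 8
@0: port [72B, align 8] → 72
@72: proto [32B, align 8] → 104
within Slot: mip_level at 8
72 + 8 = 80

80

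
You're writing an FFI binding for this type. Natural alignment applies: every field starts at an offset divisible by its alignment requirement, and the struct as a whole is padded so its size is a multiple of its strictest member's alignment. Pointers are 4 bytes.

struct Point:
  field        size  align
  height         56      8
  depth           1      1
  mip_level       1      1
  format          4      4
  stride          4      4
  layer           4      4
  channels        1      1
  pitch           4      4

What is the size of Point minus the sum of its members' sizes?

5

height at 0 (size 56, align 8) → ends 56
depth at 56 (size 1, align 1) → ends 57
mip_level at 57 (size 1, align 1) → ends 58
pad 2 to align 4 for format
format at 60 (size 4, align 4) → ends 64
stride at 64 (size 4, align 4) → ends 68
layer at 68 (size 4, align 4) → ends 72
channels at 72 (size 1, align 1) → ends 73
pad 3 to align 4 for pitch
pitch at 76 (size 4, align 4) → ends 80
total 80 bytes, alignment 8
data bytes 75, size 80 → padding 5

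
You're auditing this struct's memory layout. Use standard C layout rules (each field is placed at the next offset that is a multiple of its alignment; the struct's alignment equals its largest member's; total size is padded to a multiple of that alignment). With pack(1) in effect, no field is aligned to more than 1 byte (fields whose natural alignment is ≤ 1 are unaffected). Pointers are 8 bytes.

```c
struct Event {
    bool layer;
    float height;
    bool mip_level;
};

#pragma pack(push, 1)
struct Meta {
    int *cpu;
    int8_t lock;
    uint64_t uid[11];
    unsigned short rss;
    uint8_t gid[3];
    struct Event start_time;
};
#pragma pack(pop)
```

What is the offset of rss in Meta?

97

Event: layer at 0 (size 1, align 1) → ends 1; pad 3 to align 4 for height; height at 4 (size 4, align 4) → ends 8; mip_level at 8 (size 1, align 1) → ends 9; tail pad 3 to reach multiple of 4; total 12 bytes, alignment 4
cpu at 0 (size 8, align 1) → ends 8
lock at 8 (size 1, align 1) → ends 9
uid at 9 (size 88, align 1) → ends 97
rss at 97 (size 2, align 1) → ends 99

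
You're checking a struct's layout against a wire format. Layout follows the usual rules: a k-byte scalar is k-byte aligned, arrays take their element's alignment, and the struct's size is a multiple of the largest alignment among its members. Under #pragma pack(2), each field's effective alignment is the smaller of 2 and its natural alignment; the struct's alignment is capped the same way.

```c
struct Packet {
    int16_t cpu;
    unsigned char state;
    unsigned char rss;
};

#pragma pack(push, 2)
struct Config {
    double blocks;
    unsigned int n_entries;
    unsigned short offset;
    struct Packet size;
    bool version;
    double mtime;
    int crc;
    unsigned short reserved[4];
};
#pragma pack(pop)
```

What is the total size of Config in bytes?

40

Packet: @0: cpu [2B, align 2] → 2; @2: state [1B, align 1] → 3; @3: rss [1B, align 1] → 4; size 4, align 2
@0: blocks [8B, align 2] → 8
@8: n_entries [4B, align 2] → 12
@12: offset [2B, align 2] → 14
@14: size [4B, align 2] → 18
@18: version [1B, align 1] → 19
+1 pad (align 2)
@20: mtime [8B, align 2] → 28
@28: crc [4B, align 2] → 32
@32: reserved [8B, align 2] → 40
size 40, align 2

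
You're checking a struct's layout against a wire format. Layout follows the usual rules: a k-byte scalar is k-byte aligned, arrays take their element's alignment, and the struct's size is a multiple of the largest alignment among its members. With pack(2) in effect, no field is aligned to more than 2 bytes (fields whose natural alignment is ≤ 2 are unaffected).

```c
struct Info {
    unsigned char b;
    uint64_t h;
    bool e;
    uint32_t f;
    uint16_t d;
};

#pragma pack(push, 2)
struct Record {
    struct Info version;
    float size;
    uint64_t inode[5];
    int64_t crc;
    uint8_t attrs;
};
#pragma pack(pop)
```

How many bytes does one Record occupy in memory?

86

Info: b at 0 (size 1, align 1) → ends 1; pad 7 to align 8 for h; h at 8 (size 8, align 8) → ends 16; e at 16 (size 1, align 1) → ends 17; pad 3 to align 4 for f; f at 20 (size 4, align 4) → ends 24; d at 24 (size 2, align 2) → ends 26; tail pad 6 to reach multiple of 8; total 32 bytes, alignment 8
version at 0 (size 32, align 2) → ends 32
size at 32 (size 4, align 2) → ends 36
inode at 36 (size 40, align 2) → ends 76
crc at 76 (size 8, align 2) → ends 84
attrs at 84 (size 1, align 1) → ends 85
tail pad 1 to reach multiple of 2
total 86 bytes, alignment 2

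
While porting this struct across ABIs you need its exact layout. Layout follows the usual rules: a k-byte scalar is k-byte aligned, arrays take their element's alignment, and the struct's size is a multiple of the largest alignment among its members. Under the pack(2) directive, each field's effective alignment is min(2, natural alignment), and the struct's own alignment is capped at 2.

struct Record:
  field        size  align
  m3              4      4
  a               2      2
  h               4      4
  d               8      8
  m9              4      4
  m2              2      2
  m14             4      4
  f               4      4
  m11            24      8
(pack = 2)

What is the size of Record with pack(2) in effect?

56

@0: m3 [4B, align 2] → 4
@4: a [2B, align 2] → 6
@6: h [4B, align 2] → 10
@10: d [8B, align 2] → 18
@18: m9 [4B, align 2] → 22
@22: m2 [2B, align 2] → 24
@24: m14 [4B, align 2] → 28
@28: f [4B, align 2] → 32
@32: m11 [24B, align 2] → 56
size 56, align 2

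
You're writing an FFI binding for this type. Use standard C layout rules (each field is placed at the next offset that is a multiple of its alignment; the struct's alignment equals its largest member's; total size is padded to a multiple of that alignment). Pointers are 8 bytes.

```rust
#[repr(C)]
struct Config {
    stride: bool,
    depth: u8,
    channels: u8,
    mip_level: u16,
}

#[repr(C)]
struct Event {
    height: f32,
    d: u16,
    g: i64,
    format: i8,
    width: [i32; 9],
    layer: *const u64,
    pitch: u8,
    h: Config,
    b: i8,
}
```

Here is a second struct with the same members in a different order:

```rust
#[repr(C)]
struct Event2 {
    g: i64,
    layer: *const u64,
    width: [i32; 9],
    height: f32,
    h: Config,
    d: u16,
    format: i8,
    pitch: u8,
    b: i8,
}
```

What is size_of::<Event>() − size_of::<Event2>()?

Config: @0: stride [1B, align 1] → 1; @1: depth [1B, align 1] → 2; @2: channels [1B, align 1] → 3; +1 pad (align 2); @4: mip_level [2B, align 2] → 6; size 6, align 2
@0: height [4B, align 4] → 4
@4: d [2B, align 2] → 6
+2 pad (align 8)
@8: g [8B, align 8] → 16
@16: format [1B, align 1] → 17
+3 pad (align 4)
@20: width [36B, align 4] → 56
@56: layer [8B, align 8] → 64
@64: pitch [1B, align 1] → 65
+1 pad (align 2)
@66: h [6B, align 2] → 72
@72: b [1B, align 1] → 73
+7 tail pad (align 8)
size 80, align 8
— Event2 —
@0: g [8B, align 8] → 8
@8: layer [8B, align 8] → 16
@16: width [36B, align 4] → 52
@52: height [4B, align 4] → 56
@56: h [6B, align 2] → 62
@62: d [2B, align 2] → 64
@64: format [1B, align 1] → 65
@65: pitch [1B, align 1] → 66
@66: b [1B, align 1] → 67
+5 tail pad (align 8)
size 72, align 8
80 − 72 = 8

8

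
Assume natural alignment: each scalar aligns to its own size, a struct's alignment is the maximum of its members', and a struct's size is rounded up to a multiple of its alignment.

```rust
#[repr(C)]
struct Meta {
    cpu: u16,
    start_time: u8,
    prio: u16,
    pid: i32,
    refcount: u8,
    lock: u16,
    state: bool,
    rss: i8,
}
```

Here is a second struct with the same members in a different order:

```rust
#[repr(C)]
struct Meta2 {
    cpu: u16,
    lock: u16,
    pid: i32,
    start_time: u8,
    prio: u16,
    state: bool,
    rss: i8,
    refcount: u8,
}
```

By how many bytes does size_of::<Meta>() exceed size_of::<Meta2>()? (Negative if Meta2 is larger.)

cpu at 0 (size 2, align 2) → ends 2
start_time at 2 (size 1, align 1) → ends 3
pad 1 to align 2 for prio
prio at 4 (size 2, align 2) → ends 6
pad 2 to align 4 for pid
pid at 8 (size 4, align 4) → ends 12
refcount at 12 (size 1, align 1) → ends 13
pad 1 to align 2 for lock
lock at 14 (size 2, align 2) → ends 16
state at 16 (size 1, align 1) → ends 17
rss at 17 (size 1, align 1) → ends 18
tail pad 2 to reach multiple of 4
total 20 bytes, alignment 4
— Meta2 —
cpu at 0 (size 2, align 2) → ends 2
lock at 2 (size 2, align 2) → ends 4
pid at 4 (size 4, align 4) → ends 8
start_time at 8 (size 1, align 1) → ends 9
pad 1 to align 2 for prio
prio at 10 (size 2, align 2) → ends 12
state at 12 (size 1, align 1) → ends 13
rss at 13 (size 1, align 1) → ends 14
refcount at 14 (size 1, align 1) → ends 15
tail pad 1 to reach multiple of 4
total 16 bytes, alignment 4
20 − 16 = 4

4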